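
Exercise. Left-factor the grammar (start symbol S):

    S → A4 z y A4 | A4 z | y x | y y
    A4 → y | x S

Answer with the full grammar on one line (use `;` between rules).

S has alternatives sharing prefix 'A4 z': factor to S → A4 z S' with S' → y A4 | ε.
S has alternatives sharing prefix 'y': factor to S → y S'' with S'' → x | y.

S → A4 z S' | y S''; A4 → y | x S; S' → y A4 | ε; S'' → x | y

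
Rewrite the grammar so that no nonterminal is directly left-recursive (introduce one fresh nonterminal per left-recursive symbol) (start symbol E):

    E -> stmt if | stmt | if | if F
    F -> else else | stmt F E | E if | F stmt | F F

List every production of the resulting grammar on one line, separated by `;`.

Left recursion appears on F.
For F: α = {stmt, F}, β = {else else, stmt F E, E if}. Rewrite as F → β F' and F' → α F' | ε.

E -> stmt if | stmt | if | if F; F -> else else F' | stmt F E F' | E if F'; F' -> stmt F' | F F' | ε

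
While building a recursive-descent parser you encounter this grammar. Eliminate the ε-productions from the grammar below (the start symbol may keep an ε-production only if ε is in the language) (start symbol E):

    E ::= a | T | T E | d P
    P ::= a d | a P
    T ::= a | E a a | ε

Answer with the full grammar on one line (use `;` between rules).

Nullable nonterminals: {E, T}.
ε ∈ L(G) since E is nullable, so keep E → ε.
For each production, add variants omitting each subset of nullable occurrences: T → E a a gives E a a | a a.

E ::= a | T | T E | d P | ε; P ::= a d | a P; T ::= a | E a a | a a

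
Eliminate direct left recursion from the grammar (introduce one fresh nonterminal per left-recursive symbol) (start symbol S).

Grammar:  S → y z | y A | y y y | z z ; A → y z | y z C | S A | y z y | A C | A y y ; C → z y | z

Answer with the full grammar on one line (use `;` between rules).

S → y z | y A | y y y | z z; A → y z A' | y z C A' | S A A' | y z y A'; C → z y | z; A' → C A' | y y A' | ε

Directly left-recursive nonterminal: A.
For A: α = {C, y y}, β = {y z, y z C, S A, y z y}. Rewrite as A → β A' and A' → α A' | ε.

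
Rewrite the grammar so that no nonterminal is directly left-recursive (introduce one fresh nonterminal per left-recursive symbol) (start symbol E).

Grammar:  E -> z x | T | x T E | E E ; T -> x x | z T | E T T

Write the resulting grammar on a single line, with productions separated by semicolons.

E -> z x E' | T E' | x T E E'; T -> x x | z T | E T T; E' -> E E' | epsilon

Directly left-recursive nonterminal: E.
For E: α = {E}, β = {z x, T, x T E}. Rewrite as E → β E' and E' → α E' | ε.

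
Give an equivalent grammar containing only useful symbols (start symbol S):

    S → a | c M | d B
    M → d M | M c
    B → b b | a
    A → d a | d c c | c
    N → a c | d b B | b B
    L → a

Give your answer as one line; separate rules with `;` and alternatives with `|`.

Generating nonterminals: {A, B, L, N, S}.
Reachable from S after that: {B, S}.
Removed useless symbols: {A, L, M, N} and every production mentioning them.

S → a | d B; B → b b | a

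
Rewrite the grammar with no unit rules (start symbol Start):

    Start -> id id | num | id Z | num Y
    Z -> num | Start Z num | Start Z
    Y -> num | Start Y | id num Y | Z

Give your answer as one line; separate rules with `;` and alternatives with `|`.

Unit pairs: Y ⇒* {Z}.
For each unit pair (A, B), copy every non-unit production of B to A, then drop all unit productions.

Start -> id id | num | id Z | num Y; Z -> num | Start Z num | Start Z; Y -> num | Start Z num | Start Z | Start Y | id num Y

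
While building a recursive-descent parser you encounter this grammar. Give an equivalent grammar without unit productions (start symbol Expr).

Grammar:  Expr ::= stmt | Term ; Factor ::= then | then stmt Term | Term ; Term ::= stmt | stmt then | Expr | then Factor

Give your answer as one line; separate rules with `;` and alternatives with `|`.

Expr ::= stmt | stmt then | then Factor; Factor ::= stmt | stmt then | then Factor | then | then stmt Term; Term ::= stmt | stmt then | then Factor

Unit pairs: Expr ⇒* {Term}; Factor ⇒* {Expr, Term}; Term ⇒* {Expr}.
For every A with A ⇒* B via unit rules, add B's non-unit alternatives to A; then delete every rule of the form X → Y.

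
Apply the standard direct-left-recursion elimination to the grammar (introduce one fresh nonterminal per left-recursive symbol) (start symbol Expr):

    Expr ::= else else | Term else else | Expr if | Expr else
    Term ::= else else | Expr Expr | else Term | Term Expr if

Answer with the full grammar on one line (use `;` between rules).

Directly left-recursive nonterminals: Expr, Term.
For Expr: α = {if, else}, β = {else else, Term else else}. Rewrite as Expr → β Expr1 and Expr1 → α Expr1 | ε.
For Term: α = {Expr if}, β = {else else, Expr Expr, else Term}. Rewrite as Term → β Term1 and Term1 → α Term1 | ε.

Expr ::= else else Expr1 | Term else else Expr1; Term ::= else else Term1 | Expr Expr Term1 | else Term Term1; Expr1 ::= if Expr1 | else Expr1 | ε; Term1 ::= Expr if Term1 | ε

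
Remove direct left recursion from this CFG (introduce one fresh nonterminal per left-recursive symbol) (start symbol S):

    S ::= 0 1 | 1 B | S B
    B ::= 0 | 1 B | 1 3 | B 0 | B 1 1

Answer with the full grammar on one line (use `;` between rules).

S, B are directly left-recursive.
For S: α = {B}, β = {0 1, 1 B}. Rewrite as S → β S' and S' → α S' | ε.
For B: α = {0, 1 1}, β = {0, 1 B, 1 3}. Rewrite as B → β B' and B' → α B' | ε.

S ::= 0 1 S' | 1 B S'; B ::= 0 B' | 1 B B' | 1 3 B'; S' ::= B S' | epsilon; B' ::= 0 B' | 1 1 B' | epsilon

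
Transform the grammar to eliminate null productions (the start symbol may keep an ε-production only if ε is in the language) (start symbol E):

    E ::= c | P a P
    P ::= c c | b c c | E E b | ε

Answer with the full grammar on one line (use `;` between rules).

E ::= c | P a P | P a | a P | a; P ::= c c | b c c | E E b

Nullable set = {P}.
ε ∉ L(G), so no ε-production is kept.
Add the nullable-subset variants: E → P a P gives P a P | P a | a P | a.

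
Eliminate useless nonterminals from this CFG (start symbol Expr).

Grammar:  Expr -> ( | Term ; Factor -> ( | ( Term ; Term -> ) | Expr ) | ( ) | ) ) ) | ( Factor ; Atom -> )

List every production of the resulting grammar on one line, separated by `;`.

Generating nonterminals: {Atom, Expr, Factor, Term}.
Reachable from Expr after that: {Expr, Factor, Term}.
Removed useless symbols: {Atom} and every production mentioning them.

Expr -> ( | Term; Factor -> ( | ( Term; Term -> ) | Expr ) | ( ) | ) ) ) | ( Factor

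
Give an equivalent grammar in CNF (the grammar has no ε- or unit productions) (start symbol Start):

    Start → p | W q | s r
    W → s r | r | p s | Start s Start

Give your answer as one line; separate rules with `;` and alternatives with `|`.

Introduce a nonterminal for each terminal appearing in a rule of length ≥ 2: X1 → q, X2 → s, X3 → r, X4 → p.
Binarize each right-hand side of length ≥ 3 by chaining fresh nonterminals (Y1, Y2, …): affected rules were W → Start X2 Start.

Start → p | W X1 | X2 X3; W → X2 X3 | r | X4 X2 | Start Y1; X1 → q; X2 → s; X3 → r; X4 → p; Y1 → X2 Start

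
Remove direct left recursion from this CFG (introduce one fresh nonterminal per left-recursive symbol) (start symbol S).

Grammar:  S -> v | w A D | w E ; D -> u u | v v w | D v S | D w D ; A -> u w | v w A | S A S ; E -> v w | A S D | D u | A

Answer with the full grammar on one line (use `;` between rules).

D is directly left-recursive.
For D: α = {v S, w D}, β = {u u, v v w}. Rewrite as D → β D' and D' → α D' | ε.

S -> v | w A D | w E; D -> u u D' | v v w D'; A -> u w | v w A | S A S; E -> v w | A S D | D u | A; D' -> v S D' | w D D' | ε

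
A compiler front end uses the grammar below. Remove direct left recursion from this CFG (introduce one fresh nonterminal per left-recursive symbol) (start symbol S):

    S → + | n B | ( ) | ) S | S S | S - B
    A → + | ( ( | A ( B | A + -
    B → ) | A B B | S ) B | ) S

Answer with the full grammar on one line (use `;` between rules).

S → + S' | n B S' | ( ) S' | ) S S'; A → + A' | ( ( A'; B → ) | A B B | S ) B | ) S; S' → S S' | - B S' | ε; A' → ( B A' | + - A' | ε

Left recursion appears on S, A.
For S: α = {S, - B}, β = {+, n B, ( ), ) S}. Rewrite as S → β S' and S' → α S' | ε.
For A: α = {( B, + -}, β = {+, ( (}. Rewrite as A → β A' and A' → α A' | ε.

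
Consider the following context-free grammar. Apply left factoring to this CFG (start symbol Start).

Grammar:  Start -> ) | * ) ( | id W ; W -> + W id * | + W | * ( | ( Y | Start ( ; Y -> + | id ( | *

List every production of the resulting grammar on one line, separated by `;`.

W has alternatives sharing prefix '+ W': factor to W → + W W1 with W1 → id * | ε.

Start -> ) | * ) ( | id W; W -> * ( | ( Y | Start ( | + W W1; Y -> + | id ( | *; W1 -> id * | epsilon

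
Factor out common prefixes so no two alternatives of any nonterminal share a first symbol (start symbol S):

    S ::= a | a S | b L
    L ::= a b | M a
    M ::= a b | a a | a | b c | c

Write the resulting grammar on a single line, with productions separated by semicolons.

S has alternatives sharing prefix 'a': factor to S → a S' with S' → ε | S.
M has alternatives sharing prefix 'a': factor to M → a M' with M' → b | a | ε.

S ::= b L | a S'; L ::= a b | M a; M ::= b c | c | a M'; S' ::= eps | S; M' ::= b | a | eps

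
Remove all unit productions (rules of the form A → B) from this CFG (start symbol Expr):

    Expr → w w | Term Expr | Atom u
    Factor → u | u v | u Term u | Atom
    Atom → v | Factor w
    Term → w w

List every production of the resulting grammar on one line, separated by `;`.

Unit pairs: Factor ⇒* {Atom}.
Replace each nonterminal's rules with the union of the non-unit rules of every nonterminal it unit-derives.

Expr → w w | Term Expr | Atom u; Factor → v | Factor w | u | u v | u Term u; Atom → v | Factor w; Term → w w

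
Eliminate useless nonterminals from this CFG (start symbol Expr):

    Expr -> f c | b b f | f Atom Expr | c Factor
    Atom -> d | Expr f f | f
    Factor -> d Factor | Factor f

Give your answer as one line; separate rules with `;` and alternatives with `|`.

Generating nonterminals: {Atom, Expr}.
Reachable from Expr after that: {Atom, Expr}.
Removed useless symbols: {Factor} and every production mentioning them.

Expr -> f c | b b f | f Atom Expr; Atom -> d | Expr f f | f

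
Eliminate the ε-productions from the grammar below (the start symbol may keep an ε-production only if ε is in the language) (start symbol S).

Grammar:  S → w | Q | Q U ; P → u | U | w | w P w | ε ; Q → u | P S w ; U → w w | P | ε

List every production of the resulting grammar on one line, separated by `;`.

Nullable set = {P, U}.
ε ∉ L(G), so no ε-production is kept.
For each production, add variants omitting each subset of nullable occurrences: P → w P w gives w P w | w w. Q → P S w gives P S w | S w.

S → w | Q | Q U; P → u | U | w | w P w | w w; Q → u | P S w | S w; U → w w | P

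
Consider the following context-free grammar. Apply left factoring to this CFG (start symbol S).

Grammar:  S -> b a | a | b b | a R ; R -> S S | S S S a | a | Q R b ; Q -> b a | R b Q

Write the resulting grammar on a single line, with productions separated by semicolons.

S has alternatives sharing prefix 'b': factor to S → b S' with S' → a | b.
S has alternatives sharing prefix 'a': factor to S → a S'' with S'' → ε | R.
R has alternatives sharing prefix 'S S': factor to R → S S R' with R' → ε | S a.

S -> b S' | a S''; R -> a | Q R b | S S R'; Q -> b a | R b Q; S' -> a | b; S'' -> ε | R; R' -> ε | S a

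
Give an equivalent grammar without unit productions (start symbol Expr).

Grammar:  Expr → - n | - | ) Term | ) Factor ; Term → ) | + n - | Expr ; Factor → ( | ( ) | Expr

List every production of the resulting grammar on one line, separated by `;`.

Unit pairs: Factor ⇒* {Expr}; Term ⇒* {Expr}.
For every A with A ⇒* B via unit rules, add B's non-unit alternatives to A; then delete every rule of the form X → Y.

Expr → - n | - | ) Term | ) Factor; Term → ) | + n - | - n | - | ) Term | ) Factor; Factor → ( | ( ) | - n | - | ) Term | ) Factor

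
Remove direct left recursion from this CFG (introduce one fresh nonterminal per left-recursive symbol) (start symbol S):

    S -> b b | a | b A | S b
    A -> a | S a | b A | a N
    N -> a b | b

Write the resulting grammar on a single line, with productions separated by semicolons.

S -> b b S' | a S' | b A S'; A -> a | S a | b A | a N; N -> a b | b; S' -> b S' | ε

S is directly left-recursive.
For S: α = {b}, β = {b b, a, b A}. Rewrite as S → β S' and S' → α S' | ε.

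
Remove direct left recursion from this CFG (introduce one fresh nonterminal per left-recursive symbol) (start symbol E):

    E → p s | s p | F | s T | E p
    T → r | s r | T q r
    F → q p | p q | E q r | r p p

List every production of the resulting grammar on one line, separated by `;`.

Left recursion appears on E, T.
For E: α = {p}, β = {p s, s p, F, s T}. Rewrite as E → β E' and E' → α E' | ε.
For T: α = {q r}, β = {r, s r}. Rewrite as T → β T' and T' → α T' | ε.

E → p s E' | s p E' | F E' | s T E'; T → r T' | s r T'; F → q p | p q | E q r | r p p; E' → p E' | epsilon; T' → q r T' | epsilon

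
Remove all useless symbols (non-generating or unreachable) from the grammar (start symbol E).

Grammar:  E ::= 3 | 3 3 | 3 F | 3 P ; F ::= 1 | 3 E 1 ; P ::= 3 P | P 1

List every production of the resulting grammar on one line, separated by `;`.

E ::= 3 | 3 3 | 3 F; F ::= 1 | 3 E 1

Generating nonterminals: {E, F}.
Reachable from E after that: {E, F}.
Removed useless symbols: {P} and every production mentioning them.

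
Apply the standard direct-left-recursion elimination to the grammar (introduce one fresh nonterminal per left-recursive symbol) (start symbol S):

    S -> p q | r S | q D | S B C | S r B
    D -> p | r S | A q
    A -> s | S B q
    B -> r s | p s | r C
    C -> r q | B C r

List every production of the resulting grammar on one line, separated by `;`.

S -> p q S' | r S S' | q D S'; D -> p | r S | A q; A -> s | S B q; B -> r s | p s | r C; C -> r q | B C r; S' -> B C S' | r B S' | ε

S is directly left-recursive.
For S: α = {B C, r B}, β = {p q, r S, q D}. Rewrite as S → β S' and S' → α S' | ε.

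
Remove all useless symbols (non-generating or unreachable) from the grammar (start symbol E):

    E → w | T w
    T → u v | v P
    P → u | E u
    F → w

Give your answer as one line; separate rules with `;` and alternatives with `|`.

Generating nonterminals: {E, F, P, T}.
Reachable from E after that: {E, P, T}.
Removed useless symbols: {F} and every production mentioning them.

E → w | T w; T → u v | v P; P → u | E u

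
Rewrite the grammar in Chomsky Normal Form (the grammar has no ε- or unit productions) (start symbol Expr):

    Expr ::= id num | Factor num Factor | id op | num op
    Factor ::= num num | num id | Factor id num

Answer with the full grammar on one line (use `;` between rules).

Introduce a nonterminal for each terminal appearing in a rule of length ≥ 2: X1 → id, X2 → num, X3 → op.
Binarize each right-hand side of length ≥ 3 by chaining fresh nonterminals (Y1, Y2, …): affected rules were Expr → Factor X2 Factor; Factor → Factor X1 X2.

Expr ::= X1 X2 | Factor Y1 | X1 X3 | X2 X3; Factor ::= X2 X2 | X2 X1 | Factor Y2; X1 ::= id; X2 ::= num; X3 ::= op; Y1 ::= X2 Factor; Y2 ::= X1 X2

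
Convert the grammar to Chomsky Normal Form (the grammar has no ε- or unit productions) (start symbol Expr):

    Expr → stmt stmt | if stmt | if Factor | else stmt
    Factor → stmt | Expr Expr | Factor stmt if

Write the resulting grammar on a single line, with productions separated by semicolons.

Introduce a nonterminal for each terminal appearing in a rule of length ≥ 2: X1 → stmt, X2 → if, X3 → else.
Binarize each right-hand side of length ≥ 3 by chaining fresh nonterminals (Y1, Y2, …): affected rules were Factor → Factor X1 X2.

Expr → X1 X1 | X2 X1 | X2 Factor | X3 X1; Factor → stmt | Expr Expr | Factor Y1; X1 → stmt; X2 → if; X3 → else; Y1 → X1 X2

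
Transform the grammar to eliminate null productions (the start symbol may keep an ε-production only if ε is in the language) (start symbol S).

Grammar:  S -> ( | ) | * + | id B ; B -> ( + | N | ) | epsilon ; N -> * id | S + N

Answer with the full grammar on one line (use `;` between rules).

S -> ( | ) | * + | id B | id; B -> ( + | N | ); N -> * id | S + N

Nullable nonterminals: {B}.
ε ∉ L(G), so no ε-production is kept.
Expand every rule over subsets of its nullable positions: S → id B gives id B | id.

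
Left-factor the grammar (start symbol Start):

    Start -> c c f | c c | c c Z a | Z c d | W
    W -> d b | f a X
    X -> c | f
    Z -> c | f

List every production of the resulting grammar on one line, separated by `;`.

Start -> Z c d | W | c c Start1; W -> d b | f a X; X -> c | f; Z -> c | f; Start1 -> f | ε | Z a

Start has alternatives sharing prefix 'c c': factor to Start → c c Start1 with Start1 → f | ε | Z a.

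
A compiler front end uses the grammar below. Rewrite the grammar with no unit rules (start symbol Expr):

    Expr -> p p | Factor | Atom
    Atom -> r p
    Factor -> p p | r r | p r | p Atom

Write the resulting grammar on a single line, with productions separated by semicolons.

Expr -> r p | p p | r r | p r | p Atom; Atom -> r p; Factor -> p p | r r | p r | p Atom

Unit pairs: Expr ⇒* {Atom, Factor}.
For every A with A ⇒* B via unit rules, add B's non-unit alternatives to A; then delete every rule of the form X → Y.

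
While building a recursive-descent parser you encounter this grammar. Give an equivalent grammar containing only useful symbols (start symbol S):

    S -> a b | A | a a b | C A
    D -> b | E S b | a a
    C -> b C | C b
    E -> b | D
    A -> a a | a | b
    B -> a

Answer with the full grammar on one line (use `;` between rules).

S -> a b | A | a a b; A -> a a | a | b

Generating nonterminals: {A, B, D, E, S}.
Reachable from S after that: {A, S}.
Removed useless symbols: {B, C, D, E} and every production mentioning them.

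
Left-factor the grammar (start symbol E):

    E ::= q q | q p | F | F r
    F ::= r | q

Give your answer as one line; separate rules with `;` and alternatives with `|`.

E has alternatives sharing prefix 'q': factor to E → q E' with E' → q | p.
E has alternatives sharing prefix 'F': factor to E → F E'' with E'' → ε | r.

E ::= q E' | F E''; F ::= r | q; E' ::= q | p; E'' ::= ε | r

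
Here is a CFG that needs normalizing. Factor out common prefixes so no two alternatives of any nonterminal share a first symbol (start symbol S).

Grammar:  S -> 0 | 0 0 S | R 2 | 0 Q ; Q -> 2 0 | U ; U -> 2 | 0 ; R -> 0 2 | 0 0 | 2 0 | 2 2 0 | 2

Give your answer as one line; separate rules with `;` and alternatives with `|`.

S -> R 2 | 0 S'; Q -> 2 0 | U; U -> 2 | 0; R -> 2 R' | 0 R''; S' -> ε | 0 S | Q; R' -> 0 | 2 0 | ε; R'' -> 2 | 0

S has alternatives sharing prefix '0': factor to S → 0 S' with S' → ε | 0 S | Q.
R has alternatives sharing prefix '2': factor to R → 2 R' with R' → 0 | 2 0 | ε.
R has alternatives sharing prefix '0': factor to R → 0 R'' with R'' → 2 | 0.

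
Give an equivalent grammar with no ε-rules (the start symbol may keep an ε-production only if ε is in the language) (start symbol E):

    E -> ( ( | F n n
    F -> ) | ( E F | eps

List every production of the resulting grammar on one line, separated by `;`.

Nullable nonterminals: {F}.
ε ∉ L(G), so no ε-production is kept.
Add the nullable-subset variants: E → F n n gives F n n | n n. F → ( E F gives ( E F | ( E.

E -> ( ( | F n n | n n; F -> ) | ( E F | ( E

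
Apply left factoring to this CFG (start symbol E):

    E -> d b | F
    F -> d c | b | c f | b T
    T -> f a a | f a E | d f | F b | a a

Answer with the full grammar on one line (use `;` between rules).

E -> d b | F; F -> d c | c f | b F'; T -> d f | F b | a a | f a T'; F' -> ε | T; T' -> a | E

F has alternatives sharing prefix 'b': factor to F → b F' with F' → ε | T.
T has alternatives sharing prefix 'f a': factor to T → f a T' with T' → a | E.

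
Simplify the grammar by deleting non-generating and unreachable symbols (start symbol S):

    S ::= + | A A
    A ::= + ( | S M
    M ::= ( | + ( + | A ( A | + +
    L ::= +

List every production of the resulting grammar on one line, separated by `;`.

Generating nonterminals: {A, L, M, S}.
Reachable from S after that: {A, M, S}.
Removed useless symbols: {L} and every production mentioning them.

S ::= + | A A; A ::= + ( | S M; M ::= ( | + ( + | A ( A | + +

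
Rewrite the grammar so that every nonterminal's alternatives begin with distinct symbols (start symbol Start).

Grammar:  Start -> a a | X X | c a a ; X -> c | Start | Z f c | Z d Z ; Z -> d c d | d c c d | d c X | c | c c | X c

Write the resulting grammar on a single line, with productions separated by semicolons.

Start -> a a | X X | c a a; X -> c | Start | Z X1; Z -> X c | d c Z1 | c Z2; X1 -> f c | d Z; Z1 -> d | c d | X; Z2 -> ε | c

X has alternatives sharing prefix 'Z': factor to X → Z X1 with X1 → f c | d Z.
Z has alternatives sharing prefix 'd c': factor to Z → d c Z1 with Z1 → d | c d | X.
Z has alternatives sharing prefix 'c': factor to Z → c Z2 with Z2 → ε | c.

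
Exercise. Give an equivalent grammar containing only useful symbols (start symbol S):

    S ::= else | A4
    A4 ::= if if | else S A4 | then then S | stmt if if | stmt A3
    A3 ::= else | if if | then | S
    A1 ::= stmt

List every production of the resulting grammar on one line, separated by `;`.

S ::= else | A4; A4 ::= if if | else S A4 | then then S | stmt if if | stmt A3; A3 ::= else | if if | then | S

Generating nonterminals: {A1, A3, A4, S}.
Reachable from S after that: {A3, A4, S}.
Removed useless symbols: {A1} and every production mentioning them.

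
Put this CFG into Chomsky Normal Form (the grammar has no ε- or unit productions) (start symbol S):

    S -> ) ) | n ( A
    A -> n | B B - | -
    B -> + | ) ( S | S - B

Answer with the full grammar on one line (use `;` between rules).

S -> X1 X1 | X2 Y1; A -> n | B Y2 | -; B -> + | X1 Y3 | S Y4; X1 -> ); X2 -> n; X3 -> (; X4 -> -; Y1 -> X3 A; Y2 -> B X4; Y3 -> X3 S; Y4 -> X4 B

Introduce a nonterminal for each terminal appearing in a rule of length ≥ 2: X1 → ), X2 → n, X3 → (, X4 → -.
Binarize each right-hand side of length ≥ 3 by chaining fresh nonterminals (Y1, Y2, …): affected rules were S → X2 X3 A; A → B B X4; B → X1 X3 S; B → S X4 B.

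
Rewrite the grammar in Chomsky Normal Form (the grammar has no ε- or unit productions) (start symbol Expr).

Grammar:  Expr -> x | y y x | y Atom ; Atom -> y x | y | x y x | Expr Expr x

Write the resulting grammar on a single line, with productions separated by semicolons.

Introduce a nonterminal for each terminal appearing in a rule of length ≥ 2: X1 → y, X2 → x.
Binarize each right-hand side of length ≥ 3 by chaining fresh nonterminals (Y1, Y2, …): affected rules were Expr → X1 X1 X2; Atom → X2 X1 X2; Atom → Expr Expr X2.

Expr -> x | X1 Y1 | X1 Atom; Atom -> X1 X2 | y | X2 Y2 | Expr Y3; X1 -> y; X2 -> x; Y1 -> X1 X2; Y2 -> X1 X2; Y3 -> Expr X2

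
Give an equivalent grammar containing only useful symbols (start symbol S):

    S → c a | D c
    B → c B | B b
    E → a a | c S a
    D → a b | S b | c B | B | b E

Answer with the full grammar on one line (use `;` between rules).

Generating nonterminals: {D, E, S}.
Reachable from S after that: {D, E, S}.
Removed useless symbols: {B} and every production mentioning them.

S → c a | D c; E → a a | c S a; D → a b | S b | b E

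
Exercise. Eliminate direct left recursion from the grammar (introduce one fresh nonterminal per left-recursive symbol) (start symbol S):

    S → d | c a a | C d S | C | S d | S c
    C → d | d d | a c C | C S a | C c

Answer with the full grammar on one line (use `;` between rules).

Left recursion appears on S, C.
For S: α = {d, c}, β = {d, c a a, C d S, C}. Rewrite as S → β S' and S' → α S' | ε.
For C: α = {S a, c}, β = {d, d d, a c C}. Rewrite as C → β C' and C' → α C' | ε.

S → d S' | c a a S' | C d S S' | C S'; C → d C' | d d C' | a c C C'; S' → d S' | c S' | ε; C' → S a C' | c C' | ε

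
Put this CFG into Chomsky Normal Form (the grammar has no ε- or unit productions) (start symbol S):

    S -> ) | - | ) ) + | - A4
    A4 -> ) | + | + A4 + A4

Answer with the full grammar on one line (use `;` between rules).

S -> ) | - | X1 Y1 | X3 A4; A4 -> ) | + | X2 Y2; X1 -> ); X2 -> +; X3 -> -; Y1 -> X1 X2; Y2 -> A4 Y3; Y3 -> X2 A4

Introduce a nonterminal for each terminal appearing in a rule of length ≥ 2: X1 → ), X2 → +, X3 → -.
Binarize each right-hand side of length ≥ 3 by chaining fresh nonterminals (Y1, Y2, …): affected rules were S → X1 X1 X2; A4 → X2 A4 X2 A4.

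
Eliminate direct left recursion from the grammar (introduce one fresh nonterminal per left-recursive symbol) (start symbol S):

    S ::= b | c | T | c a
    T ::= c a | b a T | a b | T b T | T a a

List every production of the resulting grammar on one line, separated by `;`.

T is directly left-recursive.
For T: α = {b T, a a}, β = {c a, b a T, a b}. Rewrite as T → β T' and T' → α T' | ε.

S ::= b | c | T | c a; T ::= c a T' | b a T T' | a b T'; T' ::= b T T' | a a T' | ε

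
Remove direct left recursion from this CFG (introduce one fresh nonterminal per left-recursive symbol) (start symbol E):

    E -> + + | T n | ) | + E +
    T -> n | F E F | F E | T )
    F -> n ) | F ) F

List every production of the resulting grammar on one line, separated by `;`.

Directly left-recursive nonterminals: T, F.
For T: α = {)}, β = {n, F E F, F E}. Rewrite as T → β T' and T' → α T' | ε.
For F: α = {) F}, β = {n )}. Rewrite as F → β F' and F' → α F' | ε.

E -> + + | T n | ) | + E +; T -> n T' | F E F T' | F E T'; F -> n ) F'; T' -> ) T' | ε; F' -> ) F F' | ε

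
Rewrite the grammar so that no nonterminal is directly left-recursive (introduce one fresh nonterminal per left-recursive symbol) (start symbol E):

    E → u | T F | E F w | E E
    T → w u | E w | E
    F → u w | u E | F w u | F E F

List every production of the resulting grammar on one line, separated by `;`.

E → u E' | T F E'; T → w u | E w | E; F → u w F' | u E F'; E' → F w E' | E E' | ε; F' → w u F' | E F F' | ε

Directly left-recursive nonterminals: E, F.
For E: α = {F w, E}, β = {u, T F}. Rewrite as E → β E' and E' → α E' | ε.
For F: α = {w u, E F}, β = {u w, u E}. Rewrite as F → β F' and F' → α F' | ε.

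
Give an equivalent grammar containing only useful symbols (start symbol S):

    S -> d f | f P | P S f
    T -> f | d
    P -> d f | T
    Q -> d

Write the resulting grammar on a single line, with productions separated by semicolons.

Generating nonterminals: {P, Q, S, T}.
Reachable from S after that: {P, S, T}.
Removed useless symbols: {Q} and every production mentioning them.

S -> d f | f P | P S f; T -> f | d; P -> d f | T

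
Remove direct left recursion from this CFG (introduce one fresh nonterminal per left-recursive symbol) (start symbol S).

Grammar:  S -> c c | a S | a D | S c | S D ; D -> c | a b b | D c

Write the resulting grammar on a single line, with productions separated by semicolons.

S -> c c S' | a S S' | a D S'; D -> c D' | a b b D'; S' -> c S' | D S' | ε; D' -> c D' | ε

Directly left-recursive nonterminals: S, D.
For S: α = {c, D}, β = {c c, a S, a D}. Rewrite as S → β S' and S' → α S' | ε.
For D: α = {c}, β = {c, a b b}. Rewrite as D → β D' and D' → α D' | ε.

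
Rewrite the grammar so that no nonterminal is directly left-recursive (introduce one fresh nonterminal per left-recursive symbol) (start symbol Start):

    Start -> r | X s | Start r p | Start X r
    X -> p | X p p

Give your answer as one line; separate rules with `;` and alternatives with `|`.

Directly left-recursive nonterminals: Start, X.
For Start: α = {r p, X r}, β = {r, X s}. Rewrite as Start → β Start1 and Start1 → α Start1 | ε.
For X: α = {p p}, β = {p}. Rewrite as X → β X1 and X1 → α X1 | ε.

Start -> r Start1 | X s Start1; X -> p X1; Start1 -> r p Start1 | X r Start1 | ε; X1 -> p p X1 | ε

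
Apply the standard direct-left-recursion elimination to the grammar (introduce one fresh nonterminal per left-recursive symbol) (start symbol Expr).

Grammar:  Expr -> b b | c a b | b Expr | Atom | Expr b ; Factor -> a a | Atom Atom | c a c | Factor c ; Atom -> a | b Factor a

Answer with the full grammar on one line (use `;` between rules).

Expr -> b b Expr1 | c a b Expr1 | b Expr Expr1 | Atom Expr1; Factor -> a a Factor1 | Atom Atom Factor1 | c a c Factor1; Atom -> a | b Factor a; Expr1 -> b Expr1 | ε; Factor1 -> c Factor1 | ε

Left recursion appears on Expr, Factor.
For Expr: α = {b}, β = {b b, c a b, b Expr, Atom}. Rewrite as Expr → β Expr1 and Expr1 → α Expr1 | ε.
For Factor: α = {c}, β = {a a, Atom Atom, c a c}. Rewrite as Factor → β Factor1 and Factor1 → α Factor1 | ε.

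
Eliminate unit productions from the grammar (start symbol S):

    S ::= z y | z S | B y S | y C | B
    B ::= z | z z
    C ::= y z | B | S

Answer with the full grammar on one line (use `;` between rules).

Unit pairs: C ⇒* {B, S}; S ⇒* {B}.
For every A with A ⇒* B via unit rules, add B's non-unit alternatives to A; then delete every rule of the form X → Y.

S ::= z | z z | z y | z S | B y S | y C; B ::= z | z z; C ::= z | z z | y z | z y | z S | B y S | y C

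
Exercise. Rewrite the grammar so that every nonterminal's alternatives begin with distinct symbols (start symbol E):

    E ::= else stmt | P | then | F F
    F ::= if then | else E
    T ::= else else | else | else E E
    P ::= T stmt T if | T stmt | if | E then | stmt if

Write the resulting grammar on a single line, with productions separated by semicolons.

T has alternatives sharing prefix 'else': factor to T → else T' with T' → else | ε | E E.
P has alternatives sharing prefix 'T stmt': factor to P → T stmt P' with P' → T if | ε.

E ::= else stmt | P | then | F F; F ::= if then | else E; T ::= else T'; P ::= if | E then | stmt if | T stmt P'; T' ::= else | ε | E E; P' ::= T if | ε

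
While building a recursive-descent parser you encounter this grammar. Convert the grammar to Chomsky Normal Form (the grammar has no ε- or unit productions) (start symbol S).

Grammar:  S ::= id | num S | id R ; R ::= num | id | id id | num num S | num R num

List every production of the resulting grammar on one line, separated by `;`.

Introduce a nonterminal for each terminal appearing in a rule of length ≥ 2: X1 → num, X2 → id.
Binarize each right-hand side of length ≥ 3 by chaining fresh nonterminals (Y1, Y2, …): affected rules were R → X1 X1 S; R → X1 R X1.

S ::= id | X1 S | X2 R; R ::= num | id | X2 X2 | X1 Y1 | X1 Y2; X1 ::= num; X2 ::= id; Y1 ::= X1 S; Y2 ::= R X1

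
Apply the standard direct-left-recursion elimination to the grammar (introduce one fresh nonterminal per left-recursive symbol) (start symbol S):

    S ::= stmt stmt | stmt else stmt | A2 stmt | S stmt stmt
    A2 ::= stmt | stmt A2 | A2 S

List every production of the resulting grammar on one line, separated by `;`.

S ::= stmt stmt S' | stmt else stmt S' | A2 stmt S'; A2 ::= stmt A2' | stmt A2 A2'; S' ::= stmt stmt S' | ε; A2' ::= S A2' | ε

Directly left-recursive nonterminals: S, A2.
For S: α = {stmt stmt}, β = {stmt stmt, stmt else stmt, A2 stmt}. Rewrite as S → β S' and S' → α S' | ε.
For A2: α = {S}, β = {stmt, stmt A2}. Rewrite as A2 → β A2' and A2' → α A2' | ε.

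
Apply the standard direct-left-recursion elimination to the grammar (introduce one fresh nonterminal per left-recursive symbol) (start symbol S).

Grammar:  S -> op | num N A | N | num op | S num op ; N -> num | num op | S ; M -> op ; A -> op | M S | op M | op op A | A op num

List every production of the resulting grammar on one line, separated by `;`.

S -> op S' | num N A S' | N S' | num op S'; N -> num | num op | S; M -> op; A -> op A' | M S A' | op M A' | op op A A'; S' -> num op S' | eps; A' -> op num A' | eps

Directly left-recursive nonterminals: S, A.
For S: α = {num op}, β = {op, num N A, N, num op}. Rewrite as S → β S' and S' → α S' | ε.
For A: α = {op num}, β = {op, M S, op M, op op A}. Rewrite as A → β A' and A' → α A' | ε.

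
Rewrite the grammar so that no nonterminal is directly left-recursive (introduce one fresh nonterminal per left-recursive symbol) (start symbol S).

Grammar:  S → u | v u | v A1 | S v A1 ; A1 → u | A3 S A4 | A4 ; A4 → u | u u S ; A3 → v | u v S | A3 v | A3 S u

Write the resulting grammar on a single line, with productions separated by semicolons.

S → u S' | v u S' | v A1 S'; A1 → u | A3 S A4 | A4; A4 → u | u u S; A3 → v A3' | u v S A3'; S' → v A1 S' | eps; A3' → v A3' | S u A3' | eps

Directly left-recursive nonterminals: S, A3.
For S: α = {v A1}, β = {u, v u, v A1}. Rewrite as S → β S' and S' → α S' | ε.
For A3: α = {v, S u}, β = {v, u v S}. Rewrite as A3 → β A3' and A3' → α A3' | ε.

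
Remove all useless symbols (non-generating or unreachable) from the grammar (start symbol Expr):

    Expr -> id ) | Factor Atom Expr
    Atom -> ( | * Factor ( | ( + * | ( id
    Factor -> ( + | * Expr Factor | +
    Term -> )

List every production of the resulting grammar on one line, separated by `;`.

Expr -> id ) | Factor Atom Expr; Atom -> ( | * Factor ( | ( + * | ( id; Factor -> ( + | * Expr Factor | +

Generating nonterminals: {Atom, Expr, Factor, Term}.
Reachable from Expr after that: {Atom, Expr, Factor}.
Removed useless symbols: {Term} and every production mentioning them.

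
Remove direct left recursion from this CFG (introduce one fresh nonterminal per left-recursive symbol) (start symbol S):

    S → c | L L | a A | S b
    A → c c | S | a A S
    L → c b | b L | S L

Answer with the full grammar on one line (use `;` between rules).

Left recursion appears on S.
For S: α = {b}, β = {c, L L, a A}. Rewrite as S → β S' and S' → α S' | ε.

S → c S' | L L S' | a A S'; A → c c | S | a A S; L → c b | b L | S L; S' → b S' | epsilon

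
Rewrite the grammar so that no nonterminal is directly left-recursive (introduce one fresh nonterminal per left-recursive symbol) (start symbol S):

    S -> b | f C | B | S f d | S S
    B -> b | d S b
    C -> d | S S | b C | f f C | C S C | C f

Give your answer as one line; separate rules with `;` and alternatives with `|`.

S -> b S' | f C S' | B S'; B -> b | d S b; C -> d C' | S S C' | b C C' | f f C C'; S' -> f d S' | S S' | ε; C' -> S C C' | f C' | ε

S, C are directly left-recursive.
For S: α = {f d, S}, β = {b, f C, B}. Rewrite as S → β S' and S' → α S' | ε.
For C: α = {S C, f}, β = {d, S S, b C, f f C}. Rewrite as C → β C' and C' → α C' | ε.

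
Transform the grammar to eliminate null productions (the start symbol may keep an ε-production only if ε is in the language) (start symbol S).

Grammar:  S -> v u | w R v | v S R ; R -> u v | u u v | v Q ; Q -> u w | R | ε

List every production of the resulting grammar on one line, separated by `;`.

S -> v u | w R v | v S R; R -> u v | u u v | v Q | v; Q -> u w | R

Nullable set = {Q}.
ε ∉ L(G), so no ε-production is kept.
Expand every rule over subsets of its nullable positions: R → v Q gives v Q | v.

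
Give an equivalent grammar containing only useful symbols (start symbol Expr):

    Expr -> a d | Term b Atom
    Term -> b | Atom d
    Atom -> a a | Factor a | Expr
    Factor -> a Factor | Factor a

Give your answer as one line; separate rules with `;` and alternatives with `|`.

Expr -> a d | Term b Atom; Term -> b | Atom d; Atom -> a a | Expr

Generating nonterminals: {Atom, Expr, Term}.
Reachable from Expr after that: {Atom, Expr, Term}.
Removed useless symbols: {Factor} and every production mentioning them.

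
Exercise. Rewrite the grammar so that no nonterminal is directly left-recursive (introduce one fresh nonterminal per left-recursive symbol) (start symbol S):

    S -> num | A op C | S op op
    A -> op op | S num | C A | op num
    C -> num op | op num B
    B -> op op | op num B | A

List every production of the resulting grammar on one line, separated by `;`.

Directly left-recursive nonterminal: S.
For S: α = {op op}, β = {num, A op C}. Rewrite as S → β S' and S' → α S' | ε.

S -> num S' | A op C S'; A -> op op | S num | C A | op num; C -> num op | op num B; B -> op op | op num B | A; S' -> op op S' | ε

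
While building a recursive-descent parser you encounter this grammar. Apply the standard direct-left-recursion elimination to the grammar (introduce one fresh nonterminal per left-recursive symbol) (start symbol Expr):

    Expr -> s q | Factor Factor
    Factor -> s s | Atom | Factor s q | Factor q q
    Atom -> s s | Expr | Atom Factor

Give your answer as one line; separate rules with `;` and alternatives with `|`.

Factor, Atom are directly left-recursive.
For Factor: α = {s q, q q}, β = {s s, Atom}. Rewrite as Factor → β Factor1 and Factor1 → α Factor1 | ε.
For Atom: α = {Factor}, β = {s s, Expr}. Rewrite as Atom → β Atom1 and Atom1 → α Atom1 | ε.

Expr -> s q | Factor Factor; Factor -> s s Factor1 | Atom Factor1; Atom -> s s Atom1 | Expr Atom1; Factor1 -> s q Factor1 | q q Factor1 | ε; Atom1 -> Factor Atom1 | ε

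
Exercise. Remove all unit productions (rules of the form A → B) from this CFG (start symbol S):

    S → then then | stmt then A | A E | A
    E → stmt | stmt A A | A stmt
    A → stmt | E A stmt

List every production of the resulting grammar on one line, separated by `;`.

S → then then | stmt then A | A E | stmt | E A stmt; E → stmt | stmt A A | A stmt; A → stmt | E A stmt

Unit pairs: S ⇒* {A}.
For every A with A ⇒* B via unit rules, add B's non-unit alternatives to A; then delete every rule of the form X → Y.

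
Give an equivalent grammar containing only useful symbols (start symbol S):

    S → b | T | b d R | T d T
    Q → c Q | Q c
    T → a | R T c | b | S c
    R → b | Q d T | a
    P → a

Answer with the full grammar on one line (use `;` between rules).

S → b | T | b d R | T d T; T → a | R T c | b | S c; R → b | a

Generating nonterminals: {P, R, S, T}.
Reachable from S after that: {R, S, T}.
Removed useless symbols: {P, Q} and every production mentioning them.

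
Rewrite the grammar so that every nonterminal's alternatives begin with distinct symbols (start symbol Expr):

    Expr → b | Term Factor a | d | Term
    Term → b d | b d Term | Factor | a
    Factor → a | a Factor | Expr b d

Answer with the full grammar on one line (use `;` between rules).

Expr → b | d | Term Expr1; Term → Factor | a | b d Term1; Factor → Expr b d | a Factor1; Expr1 → Factor a | ε; Term1 → ε | Term; Factor1 → ε | Factor

Expr has alternatives sharing prefix 'Term': factor to Expr → Term Expr1 with Expr1 → Factor a | ε.
Term has alternatives sharing prefix 'b d': factor to Term → b d Term1 with Term1 → ε | Term.
Factor has alternatives sharing prefix 'a': factor to Factor → a Factor1 with Factor1 → ε | Factor.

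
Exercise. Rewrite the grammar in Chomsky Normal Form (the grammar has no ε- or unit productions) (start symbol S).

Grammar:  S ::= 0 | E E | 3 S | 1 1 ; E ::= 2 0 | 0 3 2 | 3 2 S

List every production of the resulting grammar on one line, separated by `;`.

Introduce a nonterminal for each terminal appearing in a rule of length ≥ 2: X1 → 3, X2 → 1, X3 → 2, X4 → 0.
Binarize each right-hand side of length ≥ 3 by chaining fresh nonterminals (Y1, Y2, …): affected rules were E → X4 X1 X3; E → X1 X3 S.

S ::= 0 | E E | X1 S | X2 X2; E ::= X3 X4 | X4 Y1 | X1 Y2; X1 ::= 3; X2 ::= 1; X3 ::= 2; X4 ::= 0; Y1 ::= X1 X3; Y2 ::= X3 S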